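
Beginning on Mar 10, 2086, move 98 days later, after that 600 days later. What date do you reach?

Advancing 98 days from March 10, 2086:
March has 31 days, so 31 − 10 = 21 days remain after March 10, 2086; 98 − 21 = 77 left.
April 2086 has 30 days: 77 − 30 = 47 left.
May 2086 has 31 days: 47 − 31 = 16 left.
16 days into June 2086 → June 16, 2086.
Adding 600 days from June 16, 2086:
June has 30 days, so 30 − 16 = 14 days remain after June 16, 2086; 600 − 14 = 586 left.
July 2086 has 31 days: 586 − 31 = 555 left.
August 2086 has 31 days: 555 − 31 = 524 left.
September 2086 has 30 days: 524 − 30 = 494 left.
October 2086 has 31 days: 494 − 31 = 463 left.
November 2086 has 30 days: 463 − 30 = 433 left.
December 2086 has 31 days: 433 − 31 = 402 left.
January 2087 has 31 days: 402 − 31 = 371 left.
February 2087 has 28 days (2087 is not a leap year): 371 − 28 = 343 left.
March 2087 has 31 days: 343 − 31 = 312 left.
April 2087 has 30 days: 312 − 30 = 282 left.
May 2087 has 31 days: 282 − 31 = 251 left.
June 2087 has 30 days: 251 − 30 = 221 left.
July 2087 has 31 days: 221 − 31 = 190 left.
August 2087 has 31 days: 190 − 31 = 159 left.
September 2087 has 30 days: 159 − 30 = 129 left.
October 2087 has 31 days: 129 − 31 = 98 left.
November 2087 has 30 days: 98 − 30 = 68 left.
December 2087 has 31 days: 68 − 31 = 37 left.
January 2088 has 31 days: 37 − 31 = 6 left.
6 days into February 2088 → February 6, 2088.

February 6, 2088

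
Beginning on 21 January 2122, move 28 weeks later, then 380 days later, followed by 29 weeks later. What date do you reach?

March 10, 2124

Advancing 28 weeks (= 196 days) from January 21, 2122:
January has 31 days, so 31 − 21 = 10 days remain after January 21, 2122; 196 − 10 = 186 left.
February 2122 has 28 days (2122 is not a leap year): 186 − 28 = 158 left.
March 2122 has 31 days: 158 − 31 = 127 left.
April 2122 has 30 days: 127 − 30 = 97 left.
May 2122 has 31 days: 97 − 31 = 66 left.
June 2122 has 30 days: 66 − 30 = 36 left.
July 2122 has 31 days: 36 − 31 = 5 left.
5 days into August 2122 → August 5, 2122.
Advancing 380 days from August 5, 2122:
August has 31 days, so 31 − 5 = 26 days remain after August 5, 2122; 380 − 26 = 354 left.
September 2122 has 30 days: 354 − 30 = 324 left.
October 2122 has 31 days: 324 − 31 = 293 left.
November 2122 has 30 days: 293 − 30 = 263 left.
December 2122 has 31 days: 263 − 31 = 232 left.
January 2123 has 31 days: 232 − 31 = 201 left.
February 2123 has 28 days (2123 is not a leap year): 201 − 28 = 173 left.
March 2123 has 31 days: 173 − 31 = 142 left.
April 2123 has 30 days: 142 − 30 = 112 left.
May 2123 has 31 days: 112 − 31 = 81 left.
June 2123 has 30 days: 81 − 30 = 51 left.
July 2123 has 31 days: 51 − 31 = 20 left.
20 days into August 2123 → August 20, 2123.
Counting forward 29 weeks (= 203 days) from August 20, 2123:
August has 31 days, so 31 − 20 = 11 days remain after August 20, 2123; 203 − 11 = 192 left.
September 2123 has 30 days: 192 − 30 = 162 left.
October 2123 has 31 days: 162 − 31 = 131 left.
November 2123 has 30 days: 131 − 30 = 101 left.
December 2123 has 31 days: 101 − 31 = 70 left.
January 2124 has 31 days: 70 − 31 = 39 left.
February 2124 has 29 days (2124 is a leap year): 39 − 29 = 10 left.
10 days into March 2124 → March 10, 2124.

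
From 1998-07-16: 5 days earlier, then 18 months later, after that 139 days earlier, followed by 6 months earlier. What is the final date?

Counting back 5 days from July 16, 1998:
16 − 5 = 11, still in July 1998.
Counting forward 18 months from July 11, 1998:
month 7 + 18 = 25, which is month 1 of year 2000 → January 2000.
Day 11 is valid in January, giving January 11, 2000.
Counting back 139 days from January 11, 2000:
Going back 11 days from January 11, 2000 reaches the end of the previous month; 139 − 11 = 128 left.
December 1999 has 31 days: 128 − 31 = 97 left.
November 1999 has 30 days: 97 − 30 = 67 left.
October 1999 has 31 days: 67 − 31 = 36 left.
September 1999 has 30 days: 36 − 30 = 6 left.
August 1999 has 31 days; 31 − 6 = 25 → August 25, 1999.
Going back 6 months from August 25, 1999:
month 8 − 6 = 2 → February 1999.
Day 25 is valid in February, giving February 25, 1999.

February 25, 1999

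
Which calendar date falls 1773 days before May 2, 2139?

Counting back 1773 days from May 2, 2139.
Going back 2 days from May 2, 2139 reaches the end of the previous month; 1773 − 2 = 1771 left.
April 2139 has 30 days: 1771 − 30 = 1741 left.
March 2139 has 31 days: 1741 − 31 = 1710 left.
February 2139 has 28 days (2139 is not a leap year): 1710 − 28 = 1682 left.
January 2139 has 31 days: 1682 − 31 = 1651 left.
December 2138 has 31 days: 1651 − 31 = 1620 left.
November 2138 has 30 days: 1620 − 30 = 1590 left.
October 2138 has 31 days: 1590 − 31 = 1559 left.
September 2138 has 30 days: 1559 − 30 = 1529 left.
August 2138 has 31 days: 1529 − 31 = 1498 left.
July 2138 has 31 days: 1498 − 31 = 1467 left.
June 2138 has 30 days: 1467 − 30 = 1437 left.
May 2138 has 31 days: 1437 − 31 = 1406 left.
April 2138 has 30 days: 1406 − 30 = 1376 left.
March 2138 has 31 days: 1376 − 31 = 1345 left.
February 2138 has 28 days (2138 is not a leap year): 1345 − 28 = 1317 left.
January 2138 has 31 days: 1317 − 31 = 1286 left.
December 2137 has 31 days: 1286 − 31 = 1255 left.
November 2137 has 30 days: 1255 − 30 = 1225 left.
October 2137 has 31 days: 1225 − 31 = 1194 left.
September 2137 has 30 days: 1194 − 30 = 1164 left.
August 2137 has 31 days: 1164 − 31 = 1133 left.
July 2137 has 31 days: 1133 − 31 = 1102 left.
June 2137 has 30 days: 1102 − 30 = 1072 left.
May 2137 has 31 days: 1072 − 31 = 1041 left.
April 2137 has 30 days: 1041 − 30 = 1011 left.
March 2137 has 31 days: 1011 − 31 = 980 left.
February 2137 has 28 days (2137 is not a leap year): 980 − 28 = 952 left.
January 2137 has 31 days: 952 − 31 = 921 left.
December 2136 has 31 days: 921 − 31 = 890 left.
November 2136 has 30 days: 890 − 30 = 860 left.
October 2136 has 31 days: 860 − 31 = 829 left.
September 2136 has 30 days: 829 − 30 = 799 left.
August 2136 has 31 days: 799 − 31 = 768 left.
July 2136 has 31 days: 768 − 31 = 737 left.
June 2136 has 30 days: 737 − 30 = 707 left.
May 2136 has 31 days: 707 − 31 = 676 left.
April 2136 has 30 days: 676 − 30 = 646 left.
March 2136 has 31 days: 646 − 31 = 615 left.
February 2136 has 29 days (2136 is a leap year): 615 − 29 = 586 left.
January 2136 has 31 days: 586 − 31 = 555 left.
December 2135 has 31 days: 555 − 31 = 524 left.
November 2135 has 30 days: 524 − 30 = 494 left.
October 2135 has 31 days: 494 − 31 = 463 left.
September 2135 has 30 days: 463 − 30 = 433 left.
August 2135 has 31 days: 433 − 31 = 402 left.
July 2135 has 31 days: 402 − 31 = 371 left.
June 2135 has 30 days: 371 − 30 = 341 left.
May 2135 has 31 days: 341 − 31 = 310 left.
April 2135 has 30 days: 310 − 30 = 280 left.
March 2135 has 31 days: 280 − 31 = 249 left.
February 2135 has 28 days (2135 is not a leap year): 249 − 28 = 221 left.
January 2135 has 31 days: 221 − 31 = 190 left.
December 2134 has 31 days: 190 − 31 = 159 left.
November 2134 has 30 days: 159 − 30 = 129 left.
October 2134 has 31 days: 129 − 31 = 98 left.
September 2134 has 30 days: 98 − 30 = 68 left.
August 2134 has 31 days: 68 − 31 = 37 left.
July 2134 has 31 days: 37 − 31 = 6 left.
June 2134 has 30 days; 30 − 6 = 24 → June 24, 2134.

June 24, 2134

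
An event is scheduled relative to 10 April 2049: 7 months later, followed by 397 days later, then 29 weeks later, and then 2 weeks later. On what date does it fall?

Advancing 7 months from April 10, 2049:
month 4 + 7 = 11 → November 2049.
Day 10 is valid in November, giving November 10, 2049.
Advancing 397 days from November 10, 2049:
November has 30 days, so 30 − 10 = 20 days remain after November 10, 2049; 397 − 20 = 377 left.
December 2049 has 31 days: 377 − 31 = 346 left.
January 2050 has 31 days: 346 − 31 = 315 left.
February 2050 has 28 days (2050 is not a leap year): 315 − 28 = 287 left.
March 2050 has 31 days: 287 − 31 = 256 left.
April 2050 has 30 days: 256 − 30 = 226 left.
May 2050 has 31 days: 226 − 31 = 195 left.
June 2050 has 30 days: 195 − 30 = 165 left.
July 2050 has 31 days: 165 − 31 = 134 left.
August 2050 has 31 days: 134 − 31 = 103 left.
September 2050 has 30 days: 103 − 30 = 73 left.
October 2050 has 31 days: 73 − 31 = 42 left.
November 2050 has 30 days: 42 − 30 = 12 left.
12 days into December 2050 → December 12, 2050.
Adding 29 weeks (= 203 days) from December 12, 2050:
December has 31 days, so 31 − 12 = 19 days remain after December 12, 2050; 203 − 19 = 184 left.
January 2051 has 31 days: 184 − 31 = 153 left.
February 2051 has 28 days (2051 is not a leap year): 153 − 28 = 125 left.
March 2051 has 31 days: 125 − 31 = 94 left.
April 2051 has 30 days: 94 − 30 = 64 left.
May 2051 has 31 days: 64 − 31 = 33 left.
June 2051 has 30 days: 33 − 30 = 3 left.
3 days into July 2051 → July 3, 2051.
Adding 2 weeks (= 14 days) from July 3, 2051:
July has 31 days; 3 + 14 = 17, still in July.

July 17, 2051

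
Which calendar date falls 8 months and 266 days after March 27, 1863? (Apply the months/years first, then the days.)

August 19, 1864

Adding 8 months and 266 days from March 27, 1863: first the month/year part, then the days.
month 3 + 8 = 11 → November 1863.
Day 27 is valid in November, giving November 27, 1863.
Now add 266 days from November 27, 1863.
November has 30 days, so 30 − 27 = 3 days remain after November 27, 1863; 266 − 3 = 263 left.
December 1863 has 31 days: 263 − 31 = 232 left.
January 1864 has 31 days: 232 − 31 = 201 left.
February 1864 has 29 days (1864 is a leap year): 201 − 29 = 172 left.
March 1864 has 31 days: 172 − 31 = 141 left.
April 1864 has 30 days: 141 − 30 = 111 left.
May 1864 has 31 days: 111 − 31 = 80 left.
June 1864 has 30 days: 80 − 30 = 50 left.
July 1864 has 31 days: 50 − 31 = 19 left.
19 days into August 1864 → August 19, 1864.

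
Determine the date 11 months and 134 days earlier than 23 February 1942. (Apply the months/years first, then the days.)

November 9, 1940

Going back 11 months and 134 days from February 23, 1942: first the month/year part, then the days.
month 2 − 11 = -9, which is month 3 of year 1941 → March 1941.
Day 23 is valid in March, giving March 23, 1941.
Now subtract 134 days from March 23, 1941.
Going back 23 days from March 23, 1941 reaches the end of the previous month; 134 − 23 = 111 left.
February 1941 has 28 days (1941 is not a leap year): 111 − 28 = 83 left.
January 1941 has 31 days: 83 − 31 = 52 left.
December 1940 has 31 days: 52 − 31 = 21 left.
November 1940 has 30 days; 30 − 21 = 9 → November 9, 1940.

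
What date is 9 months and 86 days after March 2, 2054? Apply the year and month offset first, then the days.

February 26, 2055

Adding 9 months and 86 days from March 2, 2054: first the month/year part, then the days.
month 3 + 9 = 12 → December 2054.
Day 2 is valid in December, giving December 2, 2054.
Now add 86 days from December 2, 2054.
December has 31 days, so 31 − 2 = 29 days remain after December 2, 2054; 86 − 29 = 57 left.
January 2055 has 31 days: 57 − 31 = 26 left.
26 days into February 2055 → February 26, 2055.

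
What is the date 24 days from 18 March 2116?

April 11, 2116

Counting forward 24 days from March 18, 2116.
March has 31 days, so 31 − 18 = 13 days remain after March 18, 2116; 24 − 13 = 11 left.
11 days into April 2116 → April 11, 2116.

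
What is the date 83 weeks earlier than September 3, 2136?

January 31, 2135

Going back 83 weeks = 581 days from September 3, 2136.
Going back 3 days from September 3, 2136 reaches the end of the previous month; 581 − 3 = 578 left.
August 2136 has 31 days: 578 − 31 = 547 left.
July 2136 has 31 days: 547 − 31 = 516 left.
June 2136 has 30 days: 516 − 30 = 486 left.
May 2136 has 31 days: 486 − 31 = 455 left.
April 2136 has 30 days: 455 − 30 = 425 left.
March 2136 has 31 days: 425 − 31 = 394 left.
February 2136 has 29 days (2136 is a leap year): 394 − 29 = 365 left.
January 2136 has 31 days: 365 − 31 = 334 left.
December 2135 has 31 days: 334 − 31 = 303 left.
November 2135 has 30 days: 303 − 30 = 273 left.
October 2135 has 31 days: 273 − 31 = 242 left.
September 2135 has 30 days: 242 − 30 = 212 left.
August 2135 has 31 days: 212 − 31 = 181 left.
July 2135 has 31 days: 181 − 31 = 150 left.
June 2135 has 30 days: 150 − 30 = 120 left.
May 2135 has 31 days: 120 − 31 = 89 left.
April 2135 has 30 days: 89 − 30 = 59 left.
March 2135 has 31 days: 59 − 31 = 28 left.
February 2135 has 28 days (2135 is not a leap year): 28 − 28 = 0 left.
January 2135 has 31 days; 31 − 0 = 31 → January 31, 2135.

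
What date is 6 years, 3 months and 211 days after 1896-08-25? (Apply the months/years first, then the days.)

June 24, 1903

Advancing 6 years, 3 months and 211 days from August 25, 1896: first the month/year part, then the days.
+6 years → 1902; month 8 + 3 = 11 → November 1902.
Day 25 is valid in November, giving November 25, 1902.
Now add 211 days from November 25, 1902.
November has 30 days, so 30 − 25 = 5 days remain after November 25, 1902; 211 − 5 = 206 left.
December 1902 has 31 days: 206 − 31 = 175 left.
January 1903 has 31 days: 175 − 31 = 144 left.
February 1903 has 28 days (1903 is not a leap year): 144 − 28 = 116 left.
March 1903 has 31 days: 116 − 31 = 85 left.
April 1903 has 30 days: 85 − 30 = 55 left.
May 1903 has 31 days: 55 − 31 = 24 left.
24 days into June 1903 → June 24, 1903.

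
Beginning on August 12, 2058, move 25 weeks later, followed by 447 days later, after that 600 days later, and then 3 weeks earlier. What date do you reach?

Advancing 25 weeks (= 175 days) from August 12, 2058:
August has 31 days, so 31 − 12 = 19 days remain after August 12, 2058; 175 − 19 = 156 left.
September 2058 has 30 days: 156 − 30 = 126 left.
October 2058 has 31 days: 126 − 31 = 95 left.
November 2058 has 30 days: 95 − 30 = 65 left.
December 2058 has 31 days: 65 − 31 = 34 left.
January 2059 has 31 days: 34 − 31 = 3 left.
3 days into February 2059 → February 3, 2059.
Adding 447 days from February 3, 2059:
February has 28 days, so 28 − 3 = 25 days remain after February 3, 2059; 447 − 25 = 422 left.
March 2059 has 31 days: 422 − 31 = 391 left.
April 2059 has 30 days: 391 − 30 = 361 left.
May 2059 has 31 days: 361 − 31 = 330 left.
June 2059 has 30 days: 330 − 30 = 300 left.
July 2059 has 31 days: 300 − 31 = 269 left.
August 2059 has 31 days: 269 − 31 = 238 left.
September 2059 has 30 days: 238 − 30 = 208 left.
October 2059 has 31 days: 208 − 31 = 177 left.
November 2059 has 30 days: 177 − 30 = 147 left.
December 2059 has 31 days: 147 − 31 = 116 left.
January 2060 has 31 days: 116 − 31 = 85 left.
February 2060 has 29 days (2060 is a leap year): 85 − 29 = 56 left.
March 2060 has 31 days: 56 − 31 = 25 left.
25 days into April 2060 → April 25, 2060.
Counting forward 600 days from April 25, 2060:
April has 30 days, so 30 − 25 = 5 days remain after April 25, 2060; 600 − 5 = 595 left.
May 2060 has 31 days: 595 − 31 = 564 left.
June 2060 has 30 days: 564 − 30 = 534 left.
July 2060 has 31 days: 534 − 31 = 503 left.
August 2060 has 31 days: 503 − 31 = 472 left.
September 2060 has 30 days: 472 − 30 = 442 left.
October 2060 has 31 days: 442 − 31 = 411 left.
November 2060 has 30 days: 411 − 30 = 381 left.
December 2060 has 31 days: 381 − 31 = 350 left.
January 2061 has 31 days: 350 − 31 = 319 left.
February 2061 has 28 days (2061 is not a leap year): 319 − 28 = 291 left.
March 2061 has 31 days: 291 − 31 = 260 left.
April 2061 has 30 days: 260 − 30 = 230 left.
May 2061 has 31 days: 230 − 31 = 199 left.
June 2061 has 30 days: 199 − 30 = 169 left.
July 2061 has 31 days: 169 − 31 = 138 left.
August 2061 has 31 days: 138 − 31 = 107 left.
September 2061 has 30 days: 107 − 30 = 77 left.
October 2061 has 31 days: 77 − 31 = 46 left.
November 2061 has 30 days: 46 − 30 = 16 left.
16 days into December 2061 → December 16, 2061.
Going back 3 weeks (= 21 days) from December 16, 2061:
Going back 16 days from December 16, 2061 reaches the end of the previous month; 21 − 16 = 5 left.
November 2061 has 30 days; 30 − 5 = 25 → November 25, 2061.

November 25, 2061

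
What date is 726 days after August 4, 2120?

July 31, 2122

Adding 726 days from August 4, 2120.
August has 31 days, so 31 − 4 = 27 days remain after August 4, 2120; 726 − 27 = 699 left.
September 2120 has 30 days: 699 − 30 = 669 left.
October 2120 has 31 days: 669 − 31 = 638 left.
November 2120 has 30 days: 638 − 30 = 608 left.
December 2120 has 31 days: 608 − 31 = 577 left.
January 2121 has 31 days: 577 − 31 = 546 left.
February 2121 has 28 days (2121 is not a leap year): 546 − 28 = 518 left.
March 2121 has 31 days: 518 − 31 = 487 left.
April 2121 has 30 days: 487 − 30 = 457 left.
May 2121 has 31 days: 457 − 31 = 426 left.
June 2121 has 30 days: 426 − 30 = 396 left.
July 2121 has 31 days: 396 − 31 = 365 left.
August 2121 has 31 days: 365 − 31 = 334 left.
September 2121 has 30 days: 334 − 30 = 304 left.
October 2121 has 31 days: 304 − 31 = 273 left.
November 2121 has 30 days: 273 − 30 = 243 left.
December 2121 has 31 days: 243 − 31 = 212 left.
January 2122 has 31 days: 212 − 31 = 181 left.
February 2122 has 28 days (2122 is not a leap year): 181 − 28 = 153 left.
March 2122 has 31 days: 153 − 31 = 122 left.
April 2122 has 30 days: 122 − 30 = 92 left.
May 2122 has 31 days: 92 − 31 = 61 left.
June 2122 has 30 days: 61 − 30 = 31 left.
31 days into July 2122 → July 31, 2122.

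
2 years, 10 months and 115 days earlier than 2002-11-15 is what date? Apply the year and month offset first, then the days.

September 22, 1999

Going back 2 years, 10 months and 115 days from November 15, 2002: first the month/year part, then the days.
-2 years → 2000; month 11 − 10 = 1 → January 2000.
Day 15 is valid in January, giving January 15, 2000.
Now subtract 115 days from January 15, 2000.
Going back 15 days from January 15, 2000 reaches the end of the previous month; 115 − 15 = 100 left.
December 1999 has 31 days: 100 − 31 = 69 left.
November 1999 has 30 days: 69 − 30 = 39 left.
October 1999 has 31 days: 39 − 31 = 8 left.
September 1999 has 30 days; 30 − 8 = 22 → September 22, 1999.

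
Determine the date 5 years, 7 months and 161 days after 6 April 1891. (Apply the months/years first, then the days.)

April 16, 1897

Advancing 5 years, 7 months and 161 days from April 6, 1891: first the month/year part, then the days.
+5 years → 1896; month 4 + 7 = 11 → November 1896.
Day 6 is valid in November, giving November 6, 1896.
Now add 161 days from November 6, 1896.
November has 30 days, so 30 − 6 = 24 days remain after November 6, 1896; 161 − 24 = 137 left.
December 1896 has 31 days: 137 − 31 = 106 left.
January 1897 has 31 days: 106 − 31 = 75 left.
February 1897 has 28 days (1897 is not a leap year): 75 − 28 = 47 left.
March 1897 has 31 days: 47 − 31 = 16 left.
16 days into April 1897 → April 16, 1897.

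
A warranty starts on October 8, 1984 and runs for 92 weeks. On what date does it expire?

Advancing 92 weeks = 644 days from October 8, 1984.
October has 31 days, so 31 − 8 = 23 days remain after October 8, 1984; 644 − 23 = 621 left.
November 1984 has 30 days: 621 − 30 = 591 left.
December 1984 has 31 days: 591 − 31 = 560 left.
January 1985 has 31 days: 560 − 31 = 529 left.
February 1985 has 28 days (1985 is not a leap year): 529 − 28 = 501 left.
March 1985 has 31 days: 501 − 31 = 470 left.
April 1985 has 30 days: 470 − 30 = 440 left.
May 1985 has 31 days: 440 − 31 = 409 left.
June 1985 has 30 days: 409 − 30 = 379 left.
July 1985 has 31 days: 379 − 31 = 348 left.
August 1985 has 31 days: 348 − 31 = 317 left.
September 1985 has 30 days: 317 − 30 = 287 left.
October 1985 has 31 days: 287 − 31 = 256 left.
November 1985 has 30 days: 256 − 30 = 226 left.
December 1985 has 31 days: 226 − 31 = 195 left.
January 1986 has 31 days: 195 − 31 = 164 left.
February 1986 has 28 days (1986 is not a leap year): 164 − 28 = 136 left.
March 1986 has 31 days: 136 − 31 = 105 left.
April 1986 has 30 days: 105 − 30 = 75 left.
May 1986 has 31 days: 75 − 31 = 44 left.
June 1986 has 30 days: 44 − 30 = 14 left.
14 days into July 1986 → July 14, 1986.

July 14, 1986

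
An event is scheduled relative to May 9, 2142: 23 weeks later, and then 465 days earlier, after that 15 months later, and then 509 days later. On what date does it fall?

Advancing 23 weeks (= 161 days) from May 9, 2142:
May has 31 days, so 31 − 9 = 22 days remain after May 9, 2142; 161 − 22 = 139 left.
June 2142 has 30 days: 139 − 30 = 109 left.
July 2142 has 31 days: 109 − 31 = 78 left.
August 2142 has 31 days: 78 − 31 = 47 left.
September 2142 has 30 days: 47 − 30 = 17 left.
17 days into October 2142 → October 17, 2142.
Subtracting 465 days from October 17, 2142:
Going back 17 days from October 17, 2142 reaches the end of the previous month; 465 − 17 = 448 left.
September 2142 has 30 days: 448 − 30 = 418 left.
August 2142 has 31 days: 418 − 31 = 387 left.
July 2142 has 31 days: 387 − 31 = 356 left.
June 2142 has 30 days: 356 − 30 = 326 left.
May 2142 has 31 days: 326 − 31 = 295 left.
April 2142 has 30 days: 295 − 30 = 265 left.
March 2142 has 31 days: 265 − 31 = 234 left.
February 2142 has 28 days (2142 is not a leap year): 234 − 28 = 206 left.
January 2142 has 31 days: 206 − 31 = 175 left.
December 2141 has 31 days: 175 − 31 = 144 left.
November 2141 has 30 days: 144 − 30 = 114 left.
October 2141 has 31 days: 114 − 31 = 83 left.
September 2141 has 30 days: 83 − 30 = 53 left.
August 2141 has 31 days: 53 − 31 = 22 left.
July 2141 has 31 days; 31 − 22 = 9 → July 9, 2141.
Counting forward 15 months from July 9, 2141:
month 7 + 15 = 22, which is month 10 of year 2142 → October 2142.
Day 9 is valid in October, giving October 9, 2142.
Counting forward 509 days from October 9, 2142:
October has 31 days, so 31 − 9 = 22 days remain after October 9, 2142; 509 − 22 = 487 left.
November 2142 has 30 days: 487 − 30 = 457 left.
December 2142 has 31 days: 457 − 31 = 426 left.
January 2143 has 31 days: 426 − 31 = 395 left.
February 2143 has 28 days (2143 is not a leap year): 395 − 28 = 367 left.
March 2143 has 31 days: 367 − 31 = 336 left.
April 2143 has 30 days: 336 − 30 = 306 left.
May 2143 has 31 days: 306 − 31 = 275 left.
June 2143 has 30 days: 275 − 30 = 245 left.
July 2143 has 31 days: 245 − 31 = 214 left.
August 2143 has 31 days: 214 − 31 = 183 left.
September 2143 has 30 days: 183 − 30 = 153 left.
October 2143 has 31 days: 153 − 31 = 122 left.
November 2143 has 30 days: 122 − 30 = 92 left.
December 2143 has 31 days: 92 − 31 = 61 left.
January 2144 has 31 days: 61 − 31 = 30 left.
February 2144 has 29 days (2144 is a leap year): 30 − 29 = 1 left.
1 day into March 2144 → March 1, 2144.

March 1, 2144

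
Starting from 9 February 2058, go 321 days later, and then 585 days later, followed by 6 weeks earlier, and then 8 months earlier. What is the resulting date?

October 22, 2059

Counting forward 321 days from February 9, 2058:
February has 28 days, so 28 − 9 = 19 days remain after February 9, 2058; 321 − 19 = 302 left.
March 2058 has 31 days: 302 − 31 = 271 left.
April 2058 has 30 days: 271 − 30 = 241 left.
May 2058 has 31 days: 241 − 31 = 210 left.
June 2058 has 30 days: 210 − 30 = 180 left.
July 2058 has 31 days: 180 − 31 = 149 left.
August 2058 has 31 days: 149 − 31 = 118 left.
September 2058 has 30 days: 118 − 30 = 88 left.
October 2058 has 31 days: 88 − 31 = 57 left.
November 2058 has 30 days: 57 − 30 = 27 left.
27 days into December 2058 → December 27, 2058.
Advancing 585 days from December 27, 2058:
December has 31 days, so 31 − 27 = 4 days remain after December 27, 2058; 585 − 4 = 581 left.
January 2059 has 31 days: 581 − 31 = 550 left.
February 2059 has 28 days (2059 is not a leap year): 550 − 28 = 522 left.
March 2059 has 31 days: 522 − 31 = 491 left.
April 2059 has 30 days: 491 − 30 = 461 left.
May 2059 has 31 days: 461 − 31 = 430 left.
June 2059 has 30 days: 430 − 30 = 400 left.
July 2059 has 31 days: 400 − 31 = 369 left.
August 2059 has 31 days: 369 − 31 = 338 left.
September 2059 has 30 days: 338 − 30 = 308 left.
October 2059 has 31 days: 308 − 31 = 277 left.
November 2059 has 30 days: 277 − 30 = 247 left.
December 2059 has 31 days: 247 − 31 = 216 left.
January 2060 has 31 days: 216 − 31 = 185 left.
February 2060 has 29 days (2060 is a leap year): 185 − 29 = 156 left.
March 2060 has 31 days: 156 − 31 = 125 left.
April 2060 has 30 days: 125 − 30 = 95 left.
May 2060 has 31 days: 95 − 31 = 64 left.
June 2060 has 30 days: 64 − 30 = 34 left.
July 2060 has 31 days: 34 − 31 = 3 left.
3 days into August 2060 → August 3, 2060.
Subtracting 6 weeks (= 42 days) from August 3, 2060:
Going back 3 days from August 3, 2060 reaches the end of the previous month; 42 − 3 = 39 left.
July 2060 has 31 days: 39 − 31 = 8 left.
June 2060 has 30 days; 30 − 8 = 22 → June 22, 2060.
Counting back 8 months from June 22, 2060:
month 6 − 8 = -2, which is month 10 of year 2059 → October 2059.
Day 22 is valid in October, giving October 22, 2059.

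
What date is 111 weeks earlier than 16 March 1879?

January 28, 1877

Going back 111 weeks = 777 days from March 16, 1879.
Going back 16 days from March 16, 1879 reaches the end of the previous month; 777 − 16 = 761 left.
February 1879 has 28 days (1879 is not a leap year): 761 − 28 = 733 left.
January 1879 has 31 days: 733 − 31 = 702 left.
December 1878 has 31 days: 702 − 31 = 671 left.
November 1878 has 30 days: 671 − 30 = 641 left.
October 1878 has 31 days: 641 − 31 = 610 left.
September 1878 has 30 days: 610 − 30 = 580 left.
August 1878 has 31 days: 580 − 31 = 549 left.
July 1878 has 31 days: 549 − 31 = 518 left.
June 1878 has 30 days: 518 − 30 = 488 left.
May 1878 has 31 days: 488 − 31 = 457 left.
April 1878 has 30 days: 457 − 30 = 427 left.
March 1878 has 31 days: 427 − 31 = 396 left.
February 1878 has 28 days (1878 is not a leap year): 396 − 28 = 368 left.
January 1878 has 31 days: 368 − 31 = 337 left.
December 1877 has 31 days: 337 − 31 = 306 left.
November 1877 has 30 days: 306 − 30 = 276 left.
October 1877 has 31 days: 276 − 31 = 245 left.
September 1877 has 30 days: 245 − 30 = 215 left.
August 1877 has 31 days: 215 − 31 = 184 left.
July 1877 has 31 days: 184 − 31 = 153 left.
June 1877 has 30 days: 153 − 30 = 123 left.
May 1877 has 31 days: 123 − 31 = 92 left.
April 1877 has 30 days: 92 − 30 = 62 left.
March 1877 has 31 days: 62 − 31 = 31 left.
February 1877 has 28 days (1877 is not a leap year): 31 − 28 = 3 left.
January 1877 has 31 days; 31 − 3 = 28 → January 28, 1877.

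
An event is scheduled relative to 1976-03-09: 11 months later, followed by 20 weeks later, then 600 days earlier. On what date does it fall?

November 7, 1975

Counting forward 11 months from March 9, 1976:
month 3 + 11 = 14, which is month 2 of year 1977 → February 1977.
Day 9 is valid in February, giving February 9, 1977.
Advancing 20 weeks (= 140 days) from February 9, 1977:
February has 28 days, so 28 − 9 = 19 days remain after February 9, 1977; 140 − 19 = 121 left.
March 1977 has 31 days: 121 − 31 = 90 left.
April 1977 has 30 days: 90 − 30 = 60 left.
May 1977 has 31 days: 60 − 31 = 29 left.
29 days into June 1977 → June 29, 1977.
Subtracting 600 days from June 29, 1977:
Going back 29 days from June 29, 1977 reaches the end of the previous month; 600 − 29 = 571 left.
May 1977 has 31 days: 571 − 31 = 540 left.
April 1977 has 30 days: 540 − 30 = 510 left.
March 1977 has 31 days: 510 − 31 = 479 left.
February 1977 has 28 days (1977 is not a leap year): 479 − 28 = 451 left.
January 1977 has 31 days: 451 − 31 = 420 left.
December 1976 has 31 days: 420 − 31 = 389 left.
November 1976 has 30 days: 389 − 30 = 359 left.
October 1976 has 31 days: 359 − 31 = 328 left.
September 1976 has 30 days: 328 − 30 = 298 left.
August 1976 has 31 days: 298 − 31 = 267 left.
July 1976 has 31 days: 267 − 31 = 236 left.
June 1976 has 30 days: 236 − 30 = 206 left.
May 1976 has 31 days: 206 − 31 = 175 left.
April 1976 has 30 days: 175 − 30 = 145 left.
March 1976 has 31 days: 145 − 31 = 114 left.
February 1976 has 29 days (1976 is a leap year): 114 − 29 = 85 left.
January 1976 has 31 days: 85 − 31 = 54 left.
December 1975 has 31 days: 54 − 31 = 23 left.
November 1975 has 30 days; 30 − 23 = 7 → November 7, 1975.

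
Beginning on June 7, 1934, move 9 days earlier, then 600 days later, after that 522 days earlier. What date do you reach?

Subtracting 9 days from June 7, 1934:
Going back 7 days from June 7, 1934 reaches the end of the previous month; 9 − 7 = 2 left.
May 1934 has 31 days; 31 − 2 = 29 → May 29, 1934.
Counting forward 600 days from May 29, 1934:
May has 31 days, so 31 − 29 = 2 days remain after May 29, 1934; 600 − 2 = 598 left.
June 1934 has 30 days: 598 − 30 = 568 left.
July 1934 has 31 days: 568 − 31 = 537 left.
August 1934 has 31 days: 537 − 31 = 506 left.
September 1934 has 30 days: 506 − 30 = 476 left.
October 1934 has 31 days: 476 − 31 = 445 left.
November 1934 has 30 days: 445 − 30 = 415 left.
December 1934 has 31 days: 415 − 31 = 384 left.
January 1935 has 31 days: 384 − 31 = 353 left.
February 1935 has 28 days (1935 is not a leap year): 353 − 28 = 325 left.
March 1935 has 31 days: 325 − 31 = 294 left.
April 1935 has 30 days: 294 − 30 = 264 left.
May 1935 has 31 days: 264 − 31 = 233 left.
June 1935 has 30 days: 233 − 30 = 203 left.
July 1935 has 31 days: 203 − 31 = 172 left.
August 1935 has 31 days: 172 − 31 = 141 left.
September 1935 has 30 days: 141 − 30 = 111 left.
October 1935 has 31 days: 111 − 31 = 80 left.
November 1935 has 30 days: 80 − 30 = 50 left.
December 1935 has 31 days: 50 − 31 = 19 left.
19 days into January 1936 → January 19, 1936.
Counting back 522 days from January 19, 1936:
Going back 19 days from January 19, 1936 reaches the end of the previous month; 522 − 19 = 503 left.
December 1935 has 31 days: 503 − 31 = 472 left.
November 1935 has 30 days: 472 − 30 = 442 left.
October 1935 has 31 days: 442 − 31 = 411 left.
September 1935 has 30 days: 411 − 30 = 381 left.
August 1935 has 31 days: 381 − 31 = 350 left.
July 1935 has 31 days: 350 − 31 = 319 left.
June 1935 has 30 days: 319 − 30 = 289 left.
May 1935 has 31 days: 289 − 31 = 258 left.
April 1935 has 30 days: 258 − 30 = 228 left.
March 1935 has 31 days: 228 − 31 = 197 left.
February 1935 has 28 days (1935 is not a leap year): 197 − 28 = 169 left.
January 1935 has 31 days: 169 − 31 = 138 left.
December 1934 has 31 days: 138 − 31 = 107 left.
November 1934 has 30 days: 107 − 30 = 77 left.
October 1934 has 31 days: 77 − 31 = 46 left.
September 1934 has 30 days: 46 − 30 = 16 left.
August 1934 has 31 days; 31 − 16 = 15 → August 15, 1934.

August 15, 1934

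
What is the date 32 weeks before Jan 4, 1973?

May 25, 1972

Counting back 32 weeks = 224 days from January 4, 1973.
Going back 4 days from January 4, 1973 reaches the end of the previous month; 224 − 4 = 220 left.
December 1972 has 31 days: 220 − 31 = 189 left.
November 1972 has 30 days: 189 − 30 = 159 left.
October 1972 has 31 days: 159 − 31 = 128 left.
September 1972 has 30 days: 128 − 30 = 98 left.
August 1972 has 31 days: 98 − 31 = 67 left.
July 1972 has 31 days: 67 − 31 = 36 left.
June 1972 has 30 days: 36 − 30 = 6 left.
May 1972 has 31 days; 31 − 6 = 25 → May 25, 1972.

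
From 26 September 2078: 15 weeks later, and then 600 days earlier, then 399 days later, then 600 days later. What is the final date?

Advancing 15 weeks (= 105 days) from September 26, 2078:
September has 30 days, so 30 − 26 = 4 days remain after September 26, 2078; 105 − 4 = 101 left.
October 2078 has 31 days: 101 − 31 = 70 left.
November 2078 has 30 days: 70 − 30 = 40 left.
December 2078 has 31 days: 40 − 31 = 9 left.
9 days into January 2079 → January 9, 2079.
Subtracting 600 days from January 9, 2079:
Going back 9 days from January 9, 2079 reaches the end of the previous month; 600 − 9 = 591 left.
December 2078 has 31 days: 591 − 31 = 560 left.
November 2078 has 30 days: 560 − 30 = 530 left.
October 2078 has 31 days: 530 − 31 = 499 left.
September 2078 has 30 days: 499 − 30 = 469 left.
August 2078 has 31 days: 469 − 31 = 438 left.
July 2078 has 31 days: 438 − 31 = 407 left.
June 2078 has 30 days: 407 − 30 = 377 left.
May 2078 has 31 days: 377 − 31 = 346 left.
April 2078 has 30 days: 346 − 30 = 316 left.
March 2078 has 31 days: 316 − 31 = 285 left.
February 2078 has 28 days (2078 is not a leap year): 285 − 28 = 257 left.
January 2078 has 31 days: 257 − 31 = 226 left.
December 2077 has 31 days: 226 − 31 = 195 left.
November 2077 has 30 days: 195 − 30 = 165 left.
October 2077 has 31 days: 165 − 31 = 134 left.
September 2077 has 30 days: 134 − 30 = 104 left.
August 2077 has 31 days: 104 − 31 = 73 left.
July 2077 has 31 days: 73 − 31 = 42 left.
June 2077 has 30 days: 42 − 30 = 12 left.
May 2077 has 31 days; 31 − 12 = 19 → May 19, 2077.
Counting forward 399 days from May 19, 2077:
May has 31 days, so 31 − 19 = 12 days remain after May 19, 2077; 399 − 12 = 387 left.
June 2077 has 30 days: 387 − 30 = 357 left.
July 2077 has 31 days: 357 − 31 = 326 left.
August 2077 has 31 days: 326 − 31 = 295 left.
September 2077 has 30 days: 295 − 30 = 265 left.
October 2077 has 31 days: 265 − 31 = 234 left.
November 2077 has 30 days: 234 − 30 = 204 left.
December 2077 has 31 days: 204 − 31 = 173 left.
January 2078 has 31 days: 173 − 31 = 142 left.
February 2078 has 28 days (2078 is not a leap year): 142 − 28 = 114 left.
March 2078 has 31 days: 114 − 31 = 83 left.
April 2078 has 30 days: 83 − 30 = 53 left.
May 2078 has 31 days: 53 − 31 = 22 left.
22 days into June 2078 → June 22, 2078.
Counting forward 600 days from June 22, 2078:
June has 30 days, so 30 − 22 = 8 days remain after June 22, 2078; 600 − 8 = 592 left.
July 2078 has 31 days: 592 − 31 = 561 left.
August 2078 has 31 days: 561 − 31 = 530 left.
September 2078 has 30 days: 530 − 30 = 500 left.
October 2078 has 31 days: 500 − 31 = 469 left.
November 2078 has 30 days: 469 − 30 = 439 left.
December 2078 has 31 days: 439 − 31 = 408 left.
January 2079 has 31 days: 408 − 31 = 377 left.
February 2079 has 28 days (2079 is not a leap year): 377 − 28 = 349 left.
March 2079 has 31 days: 349 − 31 = 318 left.
April 2079 has 30 days: 318 − 30 = 288 left.
May 2079 has 31 days: 288 − 31 = 257 left.
June 2079 has 30 days: 257 − 30 = 227 left.
July 2079 has 31 days: 227 − 31 = 196 left.
August 2079 has 31 days: 196 − 31 = 165 left.
September 2079 has 30 days: 165 − 30 = 135 left.
October 2079 has 31 days: 135 − 31 = 104 left.
November 2079 has 30 days: 104 − 30 = 74 left.
December 2079 has 31 days: 74 − 31 = 43 left.
January 2080 has 31 days: 43 − 31 = 12 left.
12 days into February 2080 → February 12, 2080.

February 12, 2080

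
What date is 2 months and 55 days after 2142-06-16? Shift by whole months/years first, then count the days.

Advancing 2 months and 55 days from June 16, 2142: first the month/year part, then the days.
month 6 + 2 = 8 → August 2142.
Day 16 is valid in August, giving August 16, 2142.
Now add 55 days from August 16, 2142.
August has 31 days, so 31 − 16 = 15 days remain after August 16, 2142; 55 − 15 = 40 left.
September 2142 has 30 days: 40 − 30 = 10 left.
10 days into October 2142 → October 10, 2142.

October 10, 2142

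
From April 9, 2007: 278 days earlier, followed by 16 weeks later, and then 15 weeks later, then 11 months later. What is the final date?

January 7, 2008

Counting back 278 days from April 9, 2007:
Going back 9 days from April 9, 2007 reaches the end of the previous month; 278 − 9 = 269 left.
March 2007 has 31 days: 269 − 31 = 238 left.
February 2007 has 28 days (2007 is not a leap year): 238 − 28 = 210 left.
January 2007 has 31 days: 210 − 31 = 179 left.
December 2006 has 31 days: 179 − 31 = 148 left.
November 2006 has 30 days: 148 − 30 = 118 left.
October 2006 has 31 days: 118 − 31 = 87 left.
September 2006 has 30 days: 87 − 30 = 57 left.
August 2006 has 31 days: 57 − 31 = 26 left.
July 2006 has 31 days; 31 − 26 = 5 → July 5, 2006.
Adding 16 weeks (= 112 days) from July 5, 2006:
July has 31 days, so 31 − 5 = 26 days remain after July 5, 2006; 112 − 26 = 86 left.
August 2006 has 31 days: 86 − 31 = 55 left.
September 2006 has 30 days: 55 − 30 = 25 left.
25 days into October 2006 → October 25, 2006.
Adding 15 weeks (= 105 days) from October 25, 2006:
October has 31 days, so 31 − 25 = 6 days remain after October 25, 2006; 105 − 6 = 99 left.
November 2006 has 30 days: 99 − 30 = 69 left.
December 2006 has 31 days: 69 − 31 = 38 left.
January 2007 has 31 days: 38 − 31 = 7 left.
7 days into February 2007 → February 7, 2007.
Advancing 11 months from February 7, 2007:
month 2 + 11 = 13, which is month 1 of year 2008 → January 2008.
Day 7 is valid in January, giving January 7, 2008.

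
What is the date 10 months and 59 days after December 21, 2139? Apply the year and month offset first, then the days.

December 19, 2140

Advancing 10 months and 59 days from December 21, 2139: first the month/year part, then the days.
month 12 + 10 = 22, which is month 10 of year 2140 → October 2140.
Day 21 is valid in October, giving October 21, 2140.
Now add 59 days from October 21, 2140.
October has 31 days, so 31 − 21 = 10 days remain after October 21, 2140; 59 − 10 = 49 left.
November 2140 has 30 days: 49 − 30 = 19 left.
19 days into December 2140 → December 19, 2140.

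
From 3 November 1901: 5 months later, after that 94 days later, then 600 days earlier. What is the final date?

Adding 5 months from November 3, 1901:
month 11 + 5 = 16, which is month 4 of year 1902 → April 1902.
Day 3 is valid in April, giving April 3, 1902.
Counting forward 94 days from April 3, 1902:
April has 30 days, so 30 − 3 = 27 days remain after April 3, 1902; 94 − 27 = 67 left.
May 1902 has 31 days: 67 − 31 = 36 left.
June 1902 has 30 days: 36 − 30 = 6 left.
6 days into July 1902 → July 6, 1902.
Counting back 600 days from July 6, 1902:
Going back 6 days from July 6, 1902 reaches the end of the previous month; 600 − 6 = 594 left.
June 1902 has 30 days: 594 − 30 = 564 left.
May 1902 has 31 days: 564 − 31 = 533 left.
April 1902 has 30 days: 533 − 30 = 503 left.
March 1902 has 31 days: 503 − 31 = 472 left.
February 1902 has 28 days (1902 is not a leap year): 472 − 28 = 444 left.
January 1902 has 31 days: 444 − 31 = 413 left.
December 1901 has 31 days: 413 − 31 = 382 left.
November 1901 has 30 days: 382 − 30 = 352 left.
October 1901 has 31 days: 352 − 31 = 321 left.
September 1901 has 30 days: 321 − 30 = 291 left.
August 1901 has 31 days: 291 − 31 = 260 left.
July 1901 has 31 days: 260 − 31 = 229 left.
June 1901 has 30 days: 229 − 30 = 199 left.
May 1901 has 31 days: 199 − 31 = 168 left.
April 1901 has 30 days: 168 − 30 = 138 left.
March 1901 has 31 days: 138 − 31 = 107 left.
February 1901 has 28 days (1901 is not a leap year): 107 − 28 = 79 left.
January 1901 has 31 days: 79 − 31 = 48 left.
December 1900 has 31 days: 48 − 31 = 17 left.
November 1900 has 30 days; 30 − 17 = 13 → November 13, 1900.

November 13, 1900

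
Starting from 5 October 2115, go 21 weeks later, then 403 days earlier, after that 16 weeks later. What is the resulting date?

May 14, 2115

Adding 21 weeks (= 147 days) from October 5, 2115:
October has 31 days, so 31 − 5 = 26 days remain after October 5, 2115; 147 − 26 = 121 left.
November 2115 has 30 days: 121 − 30 = 91 left.
December 2115 has 31 days: 91 − 31 = 60 left.
January 2116 has 31 days: 60 − 31 = 29 left.
29 days into February 2116 → February 29, 2116.
Going back 403 days from February 29, 2116:
Going back 29 days from February 29, 2116 reaches the end of the previous month; 403 − 29 = 374 left.
January 2116 has 31 days: 374 − 31 = 343 left.
December 2115 has 31 days: 343 − 31 = 312 left.
November 2115 has 30 days: 312 − 30 = 282 left.
October 2115 has 31 days: 282 − 31 = 251 left.
September 2115 has 30 days: 251 − 30 = 221 left.
August 2115 has 31 days: 221 − 31 = 190 left.
July 2115 has 31 days: 190 − 31 = 159 left.
June 2115 has 30 days: 159 − 30 = 129 left.
May 2115 has 31 days: 129 − 31 = 98 left.
April 2115 has 30 days: 98 − 30 = 68 left.
March 2115 has 31 days: 68 − 31 = 37 left.
February 2115 has 28 days (2115 is not a leap year): 37 − 28 = 9 left.
January 2115 has 31 days; 31 − 9 = 22 → January 22, 2115.
Counting forward 16 weeks (= 112 days) from January 22, 2115:
January has 31 days, so 31 − 22 = 9 days remain after January 22, 2115; 112 − 9 = 103 left.
February 2115 has 28 days (2115 is not a leap year): 103 − 28 = 75 left.
March 2115 has 31 days: 75 − 31 = 44 left.
April 2115 has 30 days: 44 − 30 = 14 left.
14 days into May 2115 → May 14, 2115.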